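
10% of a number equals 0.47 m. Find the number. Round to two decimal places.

4.70 m

0.47 m ÷ 0.1 = 4.70 m.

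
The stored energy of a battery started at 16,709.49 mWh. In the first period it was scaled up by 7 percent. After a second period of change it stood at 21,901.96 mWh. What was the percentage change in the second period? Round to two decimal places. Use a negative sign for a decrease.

After the first period: 16,709.49 × 1.07 = 17879.1543.
Second-period multiplier: 21,901.96 ÷ 17879.1543 ≈ 1.225.
That is a change of 22.50%.

22.50%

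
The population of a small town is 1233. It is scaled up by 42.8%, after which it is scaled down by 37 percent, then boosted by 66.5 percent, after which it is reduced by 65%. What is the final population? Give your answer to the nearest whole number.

646

Each change multiplies by a factor: 1.428 × 0.63 × 1.665 × 0.35 = 0.52426521.
1233 × 0.52426521 = 646.41900393 ≈ 646.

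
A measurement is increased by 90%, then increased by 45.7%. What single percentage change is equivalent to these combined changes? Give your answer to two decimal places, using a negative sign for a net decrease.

176.83%

A 90% increase multiplies by 1.9.
Then a 45.7% increase: 1.9 × 1.457 = 2.7683.
Overall factor 2.7683, i.e. 176.83%.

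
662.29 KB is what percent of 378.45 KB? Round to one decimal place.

662.29 KB ÷ 378.45 KB ≈ 175.0%.

175.0%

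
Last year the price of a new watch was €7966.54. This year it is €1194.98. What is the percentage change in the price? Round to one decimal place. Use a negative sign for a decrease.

Change: €1194.98 − €7966.54 = -€6771.56.
Relative to the original: -€6771.56 ÷ €7966.54 ≈ -85.0%.

-85.0%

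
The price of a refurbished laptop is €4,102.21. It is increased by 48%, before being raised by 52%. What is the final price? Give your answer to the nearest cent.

€9,228.33

Apply the 48% increase: €4,102.21 × 1.48 = €6071.2708.
52% increase: €6071.2708 × 1.52 = €9228.331616 ≈ €9,228.33.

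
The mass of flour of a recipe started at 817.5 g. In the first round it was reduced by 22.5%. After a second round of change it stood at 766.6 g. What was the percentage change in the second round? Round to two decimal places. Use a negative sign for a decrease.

After the first round: 817.5 × 0.775 = 633.5625.
Second-round multiplier: 766.6 ÷ 633.5625 ≈ 1.209983.
That is a change of 21.00%.

21.00%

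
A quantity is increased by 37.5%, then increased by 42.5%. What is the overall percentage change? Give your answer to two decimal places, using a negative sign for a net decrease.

A 37.5% increase multiplies by 1.375.
Then a 42.5% increase: 1.375 × 1.425 = 1.959375.
Overall factor 1.959375, i.e. 95.94%.

95.94%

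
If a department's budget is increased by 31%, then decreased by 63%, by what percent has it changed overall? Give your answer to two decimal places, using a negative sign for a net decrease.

A 31% increase multiplies by 1.31.
Then a 63% decrease: 1.31 × 0.37 = 0.4847.
Overall factor 0.4847, i.e. -51.53%.

-51.53%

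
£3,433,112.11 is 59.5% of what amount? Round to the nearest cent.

£5,769,936.32

£3,433,112.11 ÷ 0.595 ≈ £5,769,936.32.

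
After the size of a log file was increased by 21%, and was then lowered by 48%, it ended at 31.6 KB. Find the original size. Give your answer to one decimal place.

50.2 KB

The overall multiplier applied was 1.21 × 0.52 = 0.6292.
So the original size was 31.6 ÷ 0.6292 ≈ 50.2 KB.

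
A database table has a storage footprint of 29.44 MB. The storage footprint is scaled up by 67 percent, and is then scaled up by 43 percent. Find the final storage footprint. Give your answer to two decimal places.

70.31 MB

Each change multiplies by a factor: 1.67 × 1.43 = 2.3881.
29.44 × 2.3881 = 70.305664 ≈ 70.31.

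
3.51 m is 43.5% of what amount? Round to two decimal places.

8.07 m

3.51 m ÷ 0.435 ≈ 8.07 m.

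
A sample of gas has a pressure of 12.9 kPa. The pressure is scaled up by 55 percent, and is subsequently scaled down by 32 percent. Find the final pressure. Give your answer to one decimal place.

After the 55% increase: 12.9 × 1.55 = 19.995.
After the 32% decrease: 19.995 × 0.68 = 13.5966 ≈ 13.6.

13.6 kPa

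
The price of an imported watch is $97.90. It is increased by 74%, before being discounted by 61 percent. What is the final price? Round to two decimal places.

$66.43

74% increase: $97.90 × 1.74 = $170.346.
After the 61% decrease: $170.346 × 0.39 = $66.43494 ≈ $66.43.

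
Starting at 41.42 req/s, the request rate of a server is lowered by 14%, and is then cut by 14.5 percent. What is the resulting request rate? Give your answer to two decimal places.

30.46 req/s

Apply the 14% decrease: 41.42 × 0.86 = 35.6212.
Apply the 14.5% decrease: 35.6212 × 0.855 = 30.456126 ≈ 30.46.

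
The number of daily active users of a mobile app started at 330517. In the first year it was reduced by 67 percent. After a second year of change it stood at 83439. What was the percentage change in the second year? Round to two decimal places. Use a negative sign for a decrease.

After the first year: 330517 × 0.33 = 109070.61.
Second-year multiplier: 83439 ÷ 109070.61 ≈ 0.765.
That is a change of -23.50%.

-23.50%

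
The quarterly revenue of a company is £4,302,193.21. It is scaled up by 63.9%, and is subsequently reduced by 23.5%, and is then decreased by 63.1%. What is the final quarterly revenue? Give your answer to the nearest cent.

£1,990,474.72

Each change multiplies by a factor: 1.639 × 0.765 × 0.369 = 0.462665115.
£4,302,193.21 × 0.462665115 = £1990474.71625686915 ≈ £1,990,474.72.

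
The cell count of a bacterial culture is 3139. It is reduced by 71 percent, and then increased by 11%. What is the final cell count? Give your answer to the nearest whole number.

Each change multiplies by a factor: 0.29 × 1.11 = 0.3219.
3139 × 0.3219 = 1010.4441 ≈ 1010.

1010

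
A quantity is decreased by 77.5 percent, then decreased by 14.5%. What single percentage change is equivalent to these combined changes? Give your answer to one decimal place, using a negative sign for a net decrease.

A 77.5% decrease multiplies by 0.225.
Then a 14.5% decrease: 0.225 × 0.855 = 0.192375.
Overall factor 0.192375, i.e. -80.8%.

-80.8%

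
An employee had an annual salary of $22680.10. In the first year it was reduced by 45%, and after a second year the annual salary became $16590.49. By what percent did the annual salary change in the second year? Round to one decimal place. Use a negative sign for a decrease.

After the first year: $22680.10 × 0.55 = $12474.055.
Second-year multiplier: $16590.49 ÷ $12474.055 ≈ 1.33.
That is a change of 33.0%.

33.0%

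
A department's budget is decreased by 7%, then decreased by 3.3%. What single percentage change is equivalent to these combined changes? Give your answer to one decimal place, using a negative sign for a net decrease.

A 7% decrease multiplies by 0.93.
Then a 3.3% decrease: 0.93 × 0.967 = 0.89931.
Overall factor 0.89931, i.e. -10.1%.

-10.1%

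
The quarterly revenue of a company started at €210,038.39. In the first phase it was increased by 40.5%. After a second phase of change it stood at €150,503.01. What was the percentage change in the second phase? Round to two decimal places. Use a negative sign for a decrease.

-49.00%

After the first phase: €210,038.39 × 1.405 = €295103.93795.
Second-phase multiplier: €150,503.01 ÷ €295103.93795 ≈ 0.51.
That is a change of -49.00%.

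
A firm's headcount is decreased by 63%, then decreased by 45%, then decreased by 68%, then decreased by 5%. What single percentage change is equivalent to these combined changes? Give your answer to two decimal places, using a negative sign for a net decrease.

A 63% decrease multiplies by 0.37.
Then a 45% decrease: 0.37 × 0.55 = 0.2035.
Then a 68% decrease: 0.2035 × 0.32 = 0.06512.
Then a 5% decrease: 0.06512 × 0.95 = 0.061864.
Overall factor 0.061864, i.e. -93.81%.

-93.81%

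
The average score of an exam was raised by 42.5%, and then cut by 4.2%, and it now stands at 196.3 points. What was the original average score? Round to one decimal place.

143.8 points

Undoing the 4.2% decrease: 196.3 ÷ 0.958 ≈ 204.906054.
Undoing the 42.5% increase: 204.906054 ÷ 1.425 ≈ 143.8 points.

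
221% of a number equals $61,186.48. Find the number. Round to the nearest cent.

$61,186.48 ÷ 2.21 ≈ $27,686.19.

$27,686.19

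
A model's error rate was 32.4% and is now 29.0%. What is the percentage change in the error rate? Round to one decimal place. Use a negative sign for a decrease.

The change is 29.0 − 32.4 = -3.4 percentage points.
Relative to the original 32.4%, that is -3.4 ÷ 32.4 ≈ -10.5%.

-10.5%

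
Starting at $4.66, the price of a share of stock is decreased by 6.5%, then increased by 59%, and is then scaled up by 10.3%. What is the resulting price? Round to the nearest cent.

$7.64

6.5% decrease: $4.66 × 0.935 = $4.3571.
After the 59% increase: $4.3571 × 1.59 = $6.927789.
Apply the 10.3% increase: $6.927789 × 1.103 = $7.641351267 ≈ $7.64.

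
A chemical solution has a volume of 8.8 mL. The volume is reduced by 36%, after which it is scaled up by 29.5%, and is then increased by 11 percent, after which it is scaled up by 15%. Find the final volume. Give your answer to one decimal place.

9.3 mL

36% decrease: 8.8 × 0.64 = 5.632.
Apply the 29.5% increase: 5.632 × 1.295 = 7.29344.
11% increase: 7.29344 × 1.11 = 8.0957184.
After the 15% increase: 8.0957184 × 1.15 = 9.31007616 ≈ 9.3.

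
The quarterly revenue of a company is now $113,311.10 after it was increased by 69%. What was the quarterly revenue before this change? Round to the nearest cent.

$67,047.99

The overall multiplier applied was 1.69.
So the original quarterly revenue was $113,311.10 ÷ 1.69 ≈ $67,047.99.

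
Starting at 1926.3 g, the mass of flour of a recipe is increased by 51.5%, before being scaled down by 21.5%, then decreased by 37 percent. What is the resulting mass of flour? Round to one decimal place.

1443.3 g

Each change multiplies by a factor: 1.515 × 0.785 × 0.63 = 0.74924325.
1926.3 × 0.74924325 = 1443.267272475 ≈ 1443.3.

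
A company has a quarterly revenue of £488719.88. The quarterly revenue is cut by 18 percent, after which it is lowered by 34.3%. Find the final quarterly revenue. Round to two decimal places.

18% decrease: £488719.88 × 0.82 = £400750.3016.
After the 34.3% decrease: £400750.3016 × 0.657 = £263292.9481512 ≈ £263292.95.

£263292.95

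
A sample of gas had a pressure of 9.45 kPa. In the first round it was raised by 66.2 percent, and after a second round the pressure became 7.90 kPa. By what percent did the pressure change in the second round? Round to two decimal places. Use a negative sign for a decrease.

After the first round: 9.45 × 1.662 = 15.7059.
Second-round multiplier: 7.90 ÷ 15.7059 ≈ 0.502996.
That is a change of -49.70%.

-49.70%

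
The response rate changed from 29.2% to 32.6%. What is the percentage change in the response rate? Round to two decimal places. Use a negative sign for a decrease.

11.64%

The change is 32.6 − 29.2 = 3.4 percentage points.
Relative to the original 29.2%, that is 3.4 ÷ 29.2 ≈ 11.64%.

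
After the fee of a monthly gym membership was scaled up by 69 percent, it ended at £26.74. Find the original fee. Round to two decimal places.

The overall multiplier applied was 1.69.
So the original fee was £26.74 ÷ 1.69 ≈ £15.82.

£15.82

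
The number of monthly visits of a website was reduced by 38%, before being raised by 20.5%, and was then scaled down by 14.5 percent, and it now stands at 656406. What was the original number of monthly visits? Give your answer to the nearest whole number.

The overall multiplier applied was 0.62 × 1.205 × 0.855 = 0.6387705.
So the original number of monthly visits was 656406 ÷ 0.6387705 ≈ 1027609.

1027609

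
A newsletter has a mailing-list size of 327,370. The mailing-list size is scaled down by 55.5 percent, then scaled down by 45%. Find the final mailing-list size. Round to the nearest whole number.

After the 55.5% decrease: 327,370 × 0.445 = 145679.65.
After the 45% decrease: 145679.65 × 0.55 = 80123.8075 ≈ 80,124.

80,124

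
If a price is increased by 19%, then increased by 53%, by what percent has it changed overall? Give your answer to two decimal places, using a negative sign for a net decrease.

82.07%

A 19% increase multiplies by 1.19.
Then a 53% increase: 1.19 × 1.53 = 1.8207.
Overall factor 1.8207, i.e. 82.07%.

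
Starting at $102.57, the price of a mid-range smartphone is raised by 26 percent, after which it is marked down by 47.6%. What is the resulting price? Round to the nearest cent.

$67.72

Each change multiplies by a factor: 1.26 × 0.524 = 0.66024.
$102.57 × 0.66024 = $67.7208168 ≈ $67.72.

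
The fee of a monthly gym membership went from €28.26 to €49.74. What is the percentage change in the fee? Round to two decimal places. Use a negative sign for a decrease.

76.01%

Change: €49.74 − €28.26 = €21.48.
Relative to the original: €21.48 ÷ €28.26 ≈ 76.01%.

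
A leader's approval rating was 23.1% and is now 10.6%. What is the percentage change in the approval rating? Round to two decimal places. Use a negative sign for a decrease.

The change is 10.6 − 23.1 = -12.5 percentage points.
Relative to the original 23.1%, that is -12.5 ÷ 23.1 ≈ -54.11%.

-54.11%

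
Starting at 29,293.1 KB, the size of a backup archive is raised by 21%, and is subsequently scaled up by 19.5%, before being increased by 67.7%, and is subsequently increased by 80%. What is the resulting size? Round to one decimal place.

Each change multiplies by a factor: 1.21 × 1.195 × 1.677 × 1.8 = 4.36474467.
29,293.1 × 4.36474467 = 127856.902092777 ≈ 127,856.9.

127,856.9 KB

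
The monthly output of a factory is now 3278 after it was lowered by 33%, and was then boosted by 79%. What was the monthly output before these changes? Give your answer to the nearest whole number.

The overall multiplier applied was 0.67 × 1.79 = 1.1993.
So the original monthly output was 3278 ÷ 1.1993 ≈ 2733.

2733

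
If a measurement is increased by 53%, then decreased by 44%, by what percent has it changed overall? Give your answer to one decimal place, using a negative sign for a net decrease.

-14.3%

A 53% increase multiplies by 1.53.
Then a 44% decrease: 1.53 × 0.56 = 0.8568.
Overall factor 0.8568, i.e. -14.3%.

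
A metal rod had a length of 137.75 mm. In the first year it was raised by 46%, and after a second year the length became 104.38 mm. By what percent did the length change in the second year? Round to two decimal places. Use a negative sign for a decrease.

After the first year: 137.75 × 1.46 = 201.115.
Second-year multiplier: 104.38 ÷ 201.115 ≈ 0.519007.
That is a change of -48.10%.

-48.10%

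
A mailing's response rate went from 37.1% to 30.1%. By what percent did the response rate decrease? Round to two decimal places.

18.87%

The change is 30.1 − 37.1 = -7.0 percentage points.
Relative to the original 37.1%, that is -7.0 ÷ 37.1 ≈ -18.87%.
So the response rate fell by 18.87%.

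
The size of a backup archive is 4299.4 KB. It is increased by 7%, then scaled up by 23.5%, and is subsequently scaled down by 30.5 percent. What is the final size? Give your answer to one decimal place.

Each change multiplies by a factor: 1.07 × 1.235 × 0.695 = 0.91840775.
4299.4 × 0.91840775 = 3948.60228035 ≈ 3948.6.

3948.6 KB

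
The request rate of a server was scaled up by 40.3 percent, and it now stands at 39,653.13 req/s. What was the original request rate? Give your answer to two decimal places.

28,263.10 req/s

The overall multiplier applied was 1.403.
So the original request rate was 39,653.13 ÷ 1.403 ≈ 28,263.10 req/s.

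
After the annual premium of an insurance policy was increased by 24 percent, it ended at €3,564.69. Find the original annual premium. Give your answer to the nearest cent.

€2,874.75

The overall multiplier applied was 1.24.
So the original annual premium was €3,564.69 ÷ 1.24 = €2,874.75.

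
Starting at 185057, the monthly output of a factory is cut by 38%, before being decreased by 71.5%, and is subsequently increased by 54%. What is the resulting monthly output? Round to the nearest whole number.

38% decrease: 185057 × 0.62 = 114735.34.
After the 71.5% decrease: 114735.34 × 0.285 = 32699.5719.
54% increase: 32699.5719 × 1.54 = 50357.340726 ≈ 50357.

50357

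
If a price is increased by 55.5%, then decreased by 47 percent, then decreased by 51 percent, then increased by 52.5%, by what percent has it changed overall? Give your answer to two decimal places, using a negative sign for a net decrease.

The combined multiplier is 1.555 × 0.53 × 0.49 × 1.525 = 0.6158460875.
That corresponds to a decrease of 38.42%.

-38.42%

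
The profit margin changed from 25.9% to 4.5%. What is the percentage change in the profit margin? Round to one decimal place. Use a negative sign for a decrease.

-82.6%

The change is 4.5 − 25.9 = -21.4 percentage points.
Relative to the original 25.9%, that is -21.4 ÷ 25.9 ≈ -82.6%.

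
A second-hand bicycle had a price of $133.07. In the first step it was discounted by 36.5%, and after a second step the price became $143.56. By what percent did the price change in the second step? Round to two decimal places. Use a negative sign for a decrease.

69.89%

After the first step: $133.07 × 0.635 = $84.49945.
Second-step multiplier: $143.56 ÷ $84.49945 ≈ 1.698946.
That is a change of 69.89%.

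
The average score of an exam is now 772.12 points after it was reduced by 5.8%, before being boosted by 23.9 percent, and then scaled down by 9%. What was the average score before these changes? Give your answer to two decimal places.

Undoing the 9% decrease: 772.12 ÷ 0.91 ≈ 848.483516.
Undoing the 23.9% increase: 848.483516 ÷ 1.239 ≈ 684.813169.
Undoing the 5.8% decrease: 684.813169 ÷ 0.942 ≈ 726.98 points.

726.98 points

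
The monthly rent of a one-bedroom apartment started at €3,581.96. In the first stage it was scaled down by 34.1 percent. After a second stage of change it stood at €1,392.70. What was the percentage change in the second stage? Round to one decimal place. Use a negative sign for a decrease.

After the first stage: €3,581.96 × 0.659 = €2360.51164.
Second-stage multiplier: €1,392.70 ÷ €2360.51164 ≈ 0.59.
That is a change of -41.0%.

-41.0%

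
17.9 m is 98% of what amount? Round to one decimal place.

17.9 m ÷ 0.98 ≈ 18.3 m.

18.3 m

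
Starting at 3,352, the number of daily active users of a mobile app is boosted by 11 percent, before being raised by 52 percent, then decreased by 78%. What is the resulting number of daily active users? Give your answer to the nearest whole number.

Apply the 11% increase: 3,352 × 1.11 = 3720.72.
After the 52% increase: 3720.72 × 1.52 = 5655.4944.
Apply the 78% decrease: 5655.4944 × 0.22 = 1244.208768 ≈ 1,244.

1,244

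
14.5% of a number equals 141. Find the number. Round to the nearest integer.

141 ÷ 0.145 ≈ 972.

972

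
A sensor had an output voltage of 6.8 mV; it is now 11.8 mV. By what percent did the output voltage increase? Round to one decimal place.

73.5%

Change: 11.8 − 6.8 = 5.0.
Relative to the original: 5.0 ÷ 6.8 ≈ 73.5%.
So the output voltage increased by 73.5%.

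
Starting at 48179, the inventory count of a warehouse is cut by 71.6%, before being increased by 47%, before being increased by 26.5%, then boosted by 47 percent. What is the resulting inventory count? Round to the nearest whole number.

Each change multiplies by a factor: 0.284 × 1.47 × 1.265 × 1.47 = 0.776324934.
48179 × 0.776324934 = 37402.558995186 ≈ 37403.

37403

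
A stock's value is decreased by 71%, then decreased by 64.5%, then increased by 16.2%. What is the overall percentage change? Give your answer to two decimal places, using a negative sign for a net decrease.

-88.04%

The combined multiplier is 0.29 × 0.355 × 1.162 = 0.1196279.
That corresponds to a decrease of 88.04%.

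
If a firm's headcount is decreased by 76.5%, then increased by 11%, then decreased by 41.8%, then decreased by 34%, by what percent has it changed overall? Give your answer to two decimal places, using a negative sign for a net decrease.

-89.98%

A 76.5% decrease multiplies by 0.235.
Then an 11% increase: 0.235 × 1.11 = 0.26085.
Then a 41.8% decrease: 0.26085 × 0.582 = 0.1518147.
Then a 34% decrease: 0.1518147 × 0.66 = 0.100197702.
Overall factor 0.100197702, i.e. -89.98%.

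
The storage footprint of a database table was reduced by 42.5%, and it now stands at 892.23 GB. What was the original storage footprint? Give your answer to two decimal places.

The overall multiplier applied was 0.575.
So the original storage footprint was 892.23 ÷ 0.575 ≈ 1551.70 GB.

1551.70 GB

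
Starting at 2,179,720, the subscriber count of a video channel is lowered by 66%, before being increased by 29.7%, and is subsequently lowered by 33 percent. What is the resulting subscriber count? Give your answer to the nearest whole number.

Apply the 66% decrease: 2,179,720 × 0.34 = 741104.8.
29.7% increase: 741104.8 × 1.297 = 961212.9256.
Apply the 33% decrease: 961212.9256 × 0.67 = 644012.660152 ≈ 644,013.

644,013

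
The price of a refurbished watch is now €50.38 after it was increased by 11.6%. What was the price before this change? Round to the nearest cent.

The overall multiplier applied was 1.116.
So the original price was €50.38 ÷ 1.116 ≈ €45.14.

€45.14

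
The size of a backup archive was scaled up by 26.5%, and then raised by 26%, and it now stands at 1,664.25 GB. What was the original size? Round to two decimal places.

1,044.14 GB

Undoing the 26% increase: 1,664.25 ÷ 1.26 ≈ 1320.833333.
Undoing the 26.5% increase: 1320.833333 ÷ 1.265 ≈ 1,044.14 GB.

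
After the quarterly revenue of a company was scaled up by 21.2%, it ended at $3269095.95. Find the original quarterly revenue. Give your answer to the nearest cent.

$2697273.89

The overall multiplier applied was 1.212.
So the original quarterly revenue was $3269095.95 ÷ 1.212 ≈ $2697273.89.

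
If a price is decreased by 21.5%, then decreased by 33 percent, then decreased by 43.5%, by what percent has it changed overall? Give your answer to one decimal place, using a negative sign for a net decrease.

A 21.5% decrease multiplies by 0.785.
Then a 33% decrease: 0.785 × 0.67 = 0.52595.
Then a 43.5% decrease: 0.52595 × 0.565 = 0.29716175.
Overall factor 0.29716175, i.e. -70.3%.

-70.3%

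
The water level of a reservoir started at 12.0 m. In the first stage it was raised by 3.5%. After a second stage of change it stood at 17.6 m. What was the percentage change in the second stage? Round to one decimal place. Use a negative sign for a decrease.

41.7%

After the first stage: 12.0 × 1.035 = 12.42.
Second-stage multiplier: 17.6 ÷ 12.42 ≈ 1.41707.
That is a change of 41.7%.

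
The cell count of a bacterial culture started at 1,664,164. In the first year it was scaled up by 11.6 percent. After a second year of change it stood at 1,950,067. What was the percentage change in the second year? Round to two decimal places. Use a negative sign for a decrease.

5.00%

After the first year: 1,664,164 × 1.116 = 1857207.024.
Second-year multiplier: 1,950,067 ÷ 1857207.024 ≈ 1.05.
That is a change of 5.00%.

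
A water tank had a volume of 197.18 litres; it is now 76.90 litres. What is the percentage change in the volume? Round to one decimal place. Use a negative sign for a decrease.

-61.0%

Change: 76.90 − 197.18 = -120.28.
Relative to the original: -120.28 ÷ 197.18 ≈ -61.0%.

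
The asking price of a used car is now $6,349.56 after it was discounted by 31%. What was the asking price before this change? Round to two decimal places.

The overall multiplier applied was 0.69.
So the original asking price was $6,349.56 ÷ 0.69 ≈ $9,202.26.

$9,202.26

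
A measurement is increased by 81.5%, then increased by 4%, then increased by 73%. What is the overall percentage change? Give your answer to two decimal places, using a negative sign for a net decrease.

The combined multiplier is 1.815 × 1.04 × 1.73 = 3.265548.
That corresponds to an increase of 226.55%.

226.55%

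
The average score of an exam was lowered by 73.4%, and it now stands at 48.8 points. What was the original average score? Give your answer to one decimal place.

The overall multiplier applied was 0.266.
So the original average score was 48.8 ÷ 0.266 ≈ 183.5 points.

183.5 points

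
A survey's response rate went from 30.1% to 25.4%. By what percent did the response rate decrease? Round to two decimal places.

The change is 25.4 − 30.1 = -4.7 percentage points.
Relative to the original 30.1%, that is -4.7 ÷ 30.1 ≈ -15.61%.
So the response rate fell by 15.61%.

15.61%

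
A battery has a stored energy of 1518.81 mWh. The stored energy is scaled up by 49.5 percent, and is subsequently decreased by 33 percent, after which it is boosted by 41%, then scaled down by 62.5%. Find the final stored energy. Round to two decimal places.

804.40 mWh

49.5% increase: 1518.81 × 1.495 = 2270.62095.
33% decrease: 2270.62095 × 0.67 = 1521.3160365.
41% increase: 1521.3160365 × 1.41 = 2145.055611465.
Apply the 62.5% decrease: 2145.055611465 × 0.375 = 804.395854299375 ≈ 804.40.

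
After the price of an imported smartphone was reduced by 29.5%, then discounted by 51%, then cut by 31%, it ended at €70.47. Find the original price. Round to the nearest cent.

€295.64

The overall multiplier applied was 0.705 × 0.49 × 0.69 = 0.2383605.
So the original price was €70.47 ÷ 0.2383605 ≈ €295.64.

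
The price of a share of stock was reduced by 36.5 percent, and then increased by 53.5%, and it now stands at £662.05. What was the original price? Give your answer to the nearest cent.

The overall multiplier applied was 0.635 × 1.535 = 0.974725.
So the original price was £662.05 ÷ 0.974725 ≈ £679.22.

£679.22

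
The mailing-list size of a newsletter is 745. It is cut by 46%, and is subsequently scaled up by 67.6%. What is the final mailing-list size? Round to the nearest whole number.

After the 46% decrease: 745 × 0.54 = 402.3.
Apply the 67.6% increase: 402.3 × 1.676 = 674.2548 ≈ 674.

674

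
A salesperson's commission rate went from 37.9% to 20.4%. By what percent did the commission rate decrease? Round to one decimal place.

46.2%

The change is 20.4 − 37.9 = -17.5 percentage points.
Relative to the original 37.9%, that is -17.5 ÷ 37.9 ≈ -46.2%.
So the commission rate fell by 46.2%.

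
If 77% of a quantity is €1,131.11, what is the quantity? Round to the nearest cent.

€1,131.11 ÷ 0.77 ≈ €1,468.97.

€1,468.97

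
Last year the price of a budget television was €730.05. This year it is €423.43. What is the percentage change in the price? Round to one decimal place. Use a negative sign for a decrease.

-42.0%

Change: €423.43 − €730.05 = -€306.62.
Relative to the original: -€306.62 ÷ €730.05 ≈ -42.0%.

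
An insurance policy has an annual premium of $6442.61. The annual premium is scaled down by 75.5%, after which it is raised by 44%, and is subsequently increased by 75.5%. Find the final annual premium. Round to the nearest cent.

Each change multiplies by a factor: 0.245 × 1.44 × 1.755 = 0.619164.
$6442.61 × 0.619164 = $3989.03217804 ≈ $3989.03.

$3989.03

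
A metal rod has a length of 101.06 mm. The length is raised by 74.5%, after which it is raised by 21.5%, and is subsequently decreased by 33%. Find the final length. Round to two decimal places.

143.56 mm

Each change multiplies by a factor: 1.745 × 1.215 × 0.67 = 1.42051725.
101.06 × 1.42051725 = 143.557473285 ≈ 143.56.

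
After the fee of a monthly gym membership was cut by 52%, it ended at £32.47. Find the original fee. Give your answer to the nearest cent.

The overall multiplier applied was 0.48.
So the original fee was £32.47 ÷ 0.48 ≈ £67.65.

£67.65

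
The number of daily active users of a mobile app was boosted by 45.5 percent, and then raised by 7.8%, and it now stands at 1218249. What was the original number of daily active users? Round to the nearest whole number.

776702

Undoing the 7.8% increase: 1218249 ÷ 1.078 ≈ 1130101.113173.
Undoing the 45.5% increase: 1130101.113173 ÷ 1.455 ≈ 776702.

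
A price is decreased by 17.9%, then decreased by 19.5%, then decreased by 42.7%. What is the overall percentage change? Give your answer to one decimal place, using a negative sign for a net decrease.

The combined multiplier is 0.821 × 0.805 × 0.573 = 0.378698565.
That corresponds to a decrease of 62.1%.

-62.1%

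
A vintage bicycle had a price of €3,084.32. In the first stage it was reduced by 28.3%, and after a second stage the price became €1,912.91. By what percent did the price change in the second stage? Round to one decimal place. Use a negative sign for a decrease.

After the first stage: €3,084.32 × 0.717 = €2211.45744.
Second-stage multiplier: €1,912.91 ÷ €2211.45744 ≈ 0.865.
That is a change of -13.5%.

-13.5%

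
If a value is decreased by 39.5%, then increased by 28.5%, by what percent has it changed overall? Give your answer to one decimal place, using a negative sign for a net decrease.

A 39.5% decrease multiplies by 0.605.
Then a 28.5% increase: 0.605 × 1.285 = 0.777425.
Overall factor 0.777425, i.e. -22.3%.

-22.3%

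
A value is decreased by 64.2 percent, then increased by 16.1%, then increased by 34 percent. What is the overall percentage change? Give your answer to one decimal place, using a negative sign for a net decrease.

-44.3%

A 64.2% decrease multiplies by 0.358.
Then a 16.1% increase: 0.358 × 1.161 = 0.415638.
Then a 34% increase: 0.415638 × 1.34 = 0.55695492.
Overall factor 0.55695492, i.e. -44.3%.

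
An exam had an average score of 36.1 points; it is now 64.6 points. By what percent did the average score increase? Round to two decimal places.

78.95%

Change: 64.6 − 36.1 = 28.5.
Relative to the original: 28.5 ÷ 36.1 ≈ 78.95%.
So the average score increased by 78.95%.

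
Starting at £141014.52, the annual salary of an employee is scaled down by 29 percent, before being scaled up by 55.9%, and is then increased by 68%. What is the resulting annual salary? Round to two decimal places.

After the 29% decrease: £141014.52 × 0.71 = £100120.3092.
Apply the 55.9% increase: £100120.3092 × 1.559 = £156087.5620428.
68% increase: £156087.5620428 × 1.68 = £262227.104231904 ≈ £262227.10.

£262227.10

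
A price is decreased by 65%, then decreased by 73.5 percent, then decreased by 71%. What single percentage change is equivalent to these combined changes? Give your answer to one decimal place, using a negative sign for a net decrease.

-97.3%

A 65% decrease multiplies by 0.35.
Then a 73.5% decrease: 0.35 × 0.265 = 0.09275.
Then a 71% decrease: 0.09275 × 0.29 = 0.0268975.
Overall factor 0.0268975, i.e. -97.3%.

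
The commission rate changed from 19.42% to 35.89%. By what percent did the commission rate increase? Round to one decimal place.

The change is 35.89 − 19.42 = 16.47 percentage points.
Relative to the original 19.42%, that is 16.47 ÷ 19.42 ≈ 84.8%.
So the commission rate rose by 84.8%.

84.8%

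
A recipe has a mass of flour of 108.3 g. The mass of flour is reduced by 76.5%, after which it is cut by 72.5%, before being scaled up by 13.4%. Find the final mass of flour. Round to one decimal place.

7.9 g

Each change multiplies by a factor: 0.235 × 0.275 × 1.134 = 0.07328475.
108.3 × 0.07328475 = 7.936738425 ≈ 7.9.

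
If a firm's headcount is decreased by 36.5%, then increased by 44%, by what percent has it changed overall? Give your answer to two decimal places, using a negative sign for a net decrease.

-8.56%

The combined multiplier is 0.635 × 1.44 = 0.9144.
That corresponds to a decrease of 8.56%.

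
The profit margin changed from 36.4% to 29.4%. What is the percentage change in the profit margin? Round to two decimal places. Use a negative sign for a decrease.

The change is 29.4 − 36.4 = -7.0 percentage points.
Relative to the original 36.4%, that is -7.0 ÷ 36.4 ≈ -19.23%.

-19.23%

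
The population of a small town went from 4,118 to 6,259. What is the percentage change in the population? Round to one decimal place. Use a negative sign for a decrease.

52.0%

Change: 6,259 − 4,118 = 2,141.
Relative to the original: 2,141 ÷ 4,118 ≈ 52.0%.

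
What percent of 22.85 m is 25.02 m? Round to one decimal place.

109.5%

25.02 m ÷ 22.85 m ≈ 109.5%.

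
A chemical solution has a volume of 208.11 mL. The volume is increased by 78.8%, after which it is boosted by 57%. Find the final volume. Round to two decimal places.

584.20 mL

78.8% increase: 208.11 × 1.788 = 372.10068.
Apply the 57% increase: 372.10068 × 1.57 = 584.1980676 ≈ 584.20.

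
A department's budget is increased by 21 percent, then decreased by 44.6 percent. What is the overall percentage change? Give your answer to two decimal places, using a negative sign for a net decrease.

-32.97%

The combined multiplier is 1.21 × 0.554 = 0.67034.
That corresponds to a decrease of 32.97%.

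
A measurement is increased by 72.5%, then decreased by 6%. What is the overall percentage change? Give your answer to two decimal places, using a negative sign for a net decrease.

62.15%

A 72.5% increase multiplies by 1.725.
Then a 6% decrease: 1.725 × 0.94 = 1.6215.
Overall factor 1.6215, i.e. 62.15%.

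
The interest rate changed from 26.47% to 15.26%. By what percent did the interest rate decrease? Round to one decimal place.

42.3%

The change is 15.26 − 26.47 = -11.21 percentage points.
Relative to the original 26.47%, that is -11.21 ÷ 26.47 ≈ -42.3%.
So the interest rate fell by 42.3%.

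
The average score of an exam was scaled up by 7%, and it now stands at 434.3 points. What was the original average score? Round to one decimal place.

405.9 points

The overall multiplier applied was 1.07.
So the original average score was 434.3 ÷ 1.07 ≈ 405.9 points.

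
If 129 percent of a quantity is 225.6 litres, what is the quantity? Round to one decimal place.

225.6 litres ÷ 1.29 ≈ 174.9 litres.

174.9 litres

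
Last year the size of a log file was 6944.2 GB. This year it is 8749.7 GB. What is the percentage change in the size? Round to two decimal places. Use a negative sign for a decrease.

Change: 8749.7 − 6944.2 = 1805.5.
Relative to the original: 1805.5 ÷ 6944.2 ≈ 26.00%.

26.00%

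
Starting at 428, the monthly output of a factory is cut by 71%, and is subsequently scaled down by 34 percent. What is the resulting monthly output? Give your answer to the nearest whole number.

82

Each change multiplies by a factor: 0.29 × 0.66 = 0.1914.
428 × 0.1914 = 81.9192 ≈ 82.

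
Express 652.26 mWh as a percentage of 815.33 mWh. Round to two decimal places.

80.00%

652.26 mWh ÷ 815.33 mWh ≈ 80.00%.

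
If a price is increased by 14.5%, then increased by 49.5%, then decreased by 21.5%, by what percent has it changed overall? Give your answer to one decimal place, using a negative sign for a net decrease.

34.4%

The combined multiplier is 1.145 × 1.495 × 0.785 = 1.343743375.
That corresponds to an increase of 34.4%.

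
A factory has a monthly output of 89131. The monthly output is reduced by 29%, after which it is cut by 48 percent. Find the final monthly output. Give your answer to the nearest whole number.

32907

After the 29% decrease: 89131 × 0.71 = 63283.01.
After the 48% decrease: 63283.01 × 0.52 = 32907.1652 ≈ 32907.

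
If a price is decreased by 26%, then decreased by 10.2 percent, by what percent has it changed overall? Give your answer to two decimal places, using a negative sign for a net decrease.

A 26% decrease multiplies by 0.74.
Then a 10.2% decrease: 0.74 × 0.898 = 0.66452.
Overall factor 0.66452, i.e. -33.55%.

-33.55%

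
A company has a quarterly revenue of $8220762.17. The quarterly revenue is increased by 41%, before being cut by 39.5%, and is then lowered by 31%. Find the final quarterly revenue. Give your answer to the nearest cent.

$4838777.61

Each change multiplies by a factor: 1.41 × 0.605 × 0.69 = 0.5886045.
$8220762.17 × 0.5886045 = $4838777.606691765 ≈ $4838777.61.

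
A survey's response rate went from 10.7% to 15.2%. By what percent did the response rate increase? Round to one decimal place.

42.1%

The change is 15.2 − 10.7 = 4.5 percentage points.
Relative to the original 10.7%, that is 4.5 ÷ 10.7 ≈ 42.1%.
So the response rate rose by 42.1%.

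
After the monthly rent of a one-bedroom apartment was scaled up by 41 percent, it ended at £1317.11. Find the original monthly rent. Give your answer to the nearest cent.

The overall multiplier applied was 1.41.
So the original monthly rent was £1317.11 ÷ 1.41 ≈ £934.12.

£934.12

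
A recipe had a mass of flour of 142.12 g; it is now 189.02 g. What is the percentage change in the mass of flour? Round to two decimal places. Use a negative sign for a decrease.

Change: 189.02 − 142.12 = 46.90.
Relative to the original: 46.90 ÷ 142.12 ≈ 33.00%.

33.00%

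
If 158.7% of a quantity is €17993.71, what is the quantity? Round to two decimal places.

€17993.71 ÷ 1.587 ≈ €11338.19.

€11338.19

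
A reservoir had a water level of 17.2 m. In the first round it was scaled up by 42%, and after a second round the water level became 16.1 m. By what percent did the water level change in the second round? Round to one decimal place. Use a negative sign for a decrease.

-34.1%

After the first round: 17.2 × 1.42 = 24.424.
Second-round multiplier: 16.1 ÷ 24.424 ≈ 0.65919.
That is a change of -34.1%.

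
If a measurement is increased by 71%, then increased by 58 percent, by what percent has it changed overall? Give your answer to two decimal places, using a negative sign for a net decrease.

170.18%

A 71% increase multiplies by 1.71.
Then a 58% increase: 1.71 × 1.58 = 2.7018.
Overall factor 2.7018, i.e. 170.18%.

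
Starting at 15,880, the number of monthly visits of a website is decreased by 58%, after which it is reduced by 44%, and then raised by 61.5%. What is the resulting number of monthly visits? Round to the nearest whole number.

Each change multiplies by a factor: 0.42 × 0.56 × 1.615 = 0.379848.
15,880 × 0.379848 = 6031.98624 ≈ 6,032.

6,032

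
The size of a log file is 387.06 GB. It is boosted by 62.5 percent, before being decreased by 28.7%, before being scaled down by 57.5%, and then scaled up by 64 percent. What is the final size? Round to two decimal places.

312.57 GB

Each change multiplies by a factor: 1.625 × 0.713 × 0.425 × 1.64 = 0.807561625.
387.06 × 0.807561625 = 312.5748025725 ≈ 312.57.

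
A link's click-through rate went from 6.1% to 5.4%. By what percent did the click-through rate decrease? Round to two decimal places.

11.48%

The change is 5.4 − 6.1 = -0.7 percentage points.
Relative to the original 6.1%, that is -0.7 ÷ 6.1 ≈ -11.48%.
So the click-through rate fell by 11.48%.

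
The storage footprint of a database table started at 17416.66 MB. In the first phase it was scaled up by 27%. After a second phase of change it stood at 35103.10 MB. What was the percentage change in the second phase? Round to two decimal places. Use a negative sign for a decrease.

58.70%

After the first phase: 17416.66 × 1.27 = 22119.1582.
Second-phase multiplier: 35103.10 ÷ 22119.1582 ≈ 1.587.
That is a change of 58.70%.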